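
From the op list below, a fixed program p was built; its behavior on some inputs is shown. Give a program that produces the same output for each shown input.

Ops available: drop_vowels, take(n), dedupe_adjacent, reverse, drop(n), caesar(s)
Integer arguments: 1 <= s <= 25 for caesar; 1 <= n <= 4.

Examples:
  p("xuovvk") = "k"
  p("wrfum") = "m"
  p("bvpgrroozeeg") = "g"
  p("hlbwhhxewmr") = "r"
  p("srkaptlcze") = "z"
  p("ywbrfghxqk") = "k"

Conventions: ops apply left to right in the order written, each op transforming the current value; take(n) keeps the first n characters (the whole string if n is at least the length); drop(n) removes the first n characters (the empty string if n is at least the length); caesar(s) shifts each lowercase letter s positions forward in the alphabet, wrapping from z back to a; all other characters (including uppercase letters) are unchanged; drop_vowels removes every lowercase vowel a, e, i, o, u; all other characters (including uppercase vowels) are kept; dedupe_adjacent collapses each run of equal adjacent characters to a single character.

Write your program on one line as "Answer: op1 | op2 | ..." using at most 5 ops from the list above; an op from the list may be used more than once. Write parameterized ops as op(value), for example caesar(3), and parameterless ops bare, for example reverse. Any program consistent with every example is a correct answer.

drop_vowels | reverse | dedupe_adjacent | take(3) | take(1)

Check, running the answer program on each example:
  "xuovvk" -> "xvvk" -> "kvvx" -> "kvx" -> "kvx" -> "k"
  "wrfum" -> "wrfm" -> "mfrw" -> "mfrw" -> "mfr" -> "m"
  "bvpgrroozeeg" -> "bvpgrrzg" -> "gzrrgpvb" -> "gzrgpvb" -> "gzr" -> "g"
  "hlbwhhxewmr" -> "hlbwhhxwmr" -> "rmwxhhwblh" -> "rmwxhwblh" -> "rmw" -> "r"
  "srkaptlcze" -> "srkptlcz" -> "zcltpkrs" -> "zcltpkrs" -> "zcl" -> "z"
  "ywbrfghxqk" -> "ywbrfghxqk" -> "kqxhgfrbwy" -> "kqxhgfrbwy" -> "kqx" -> "k"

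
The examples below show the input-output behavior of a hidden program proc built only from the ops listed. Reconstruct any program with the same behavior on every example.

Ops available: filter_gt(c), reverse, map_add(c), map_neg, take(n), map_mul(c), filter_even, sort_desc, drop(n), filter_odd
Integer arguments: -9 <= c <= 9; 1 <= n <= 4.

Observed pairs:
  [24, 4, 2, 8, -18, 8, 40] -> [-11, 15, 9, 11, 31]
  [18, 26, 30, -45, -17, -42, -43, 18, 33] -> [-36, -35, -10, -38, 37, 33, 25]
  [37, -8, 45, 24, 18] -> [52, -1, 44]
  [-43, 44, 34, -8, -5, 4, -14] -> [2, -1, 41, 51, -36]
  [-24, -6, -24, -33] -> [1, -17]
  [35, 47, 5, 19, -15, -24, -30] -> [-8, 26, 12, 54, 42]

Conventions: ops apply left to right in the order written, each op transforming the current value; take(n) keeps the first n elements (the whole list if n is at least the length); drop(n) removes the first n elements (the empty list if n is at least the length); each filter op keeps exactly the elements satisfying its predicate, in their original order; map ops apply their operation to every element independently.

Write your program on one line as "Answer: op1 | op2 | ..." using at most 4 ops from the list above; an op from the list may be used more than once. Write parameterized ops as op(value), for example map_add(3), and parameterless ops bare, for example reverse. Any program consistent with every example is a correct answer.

reverse | drop(2) | map_add(7)

Check, running the answer program on each example:
  [24, 4, 2, 8, -18, 8, 40] -> [40, 8, -18, 8, 2, 4, 24] -> [-18, 8, 2, 4, 24] -> [-11, 15, 9, 11, 31]
  [18, 26, 30, -45, -17, -42, -43, 18, 33] -> [33, 18, -43, -42, -17, -45, 30, 26, 18] -> [-43, -42, -17, -45, 30, 26, 18] -> [-36, -35, -10, -38, 37, 33, 25]
  [37, -8, 45, 24, 18] -> [18, 24, 45, -8, 37] -> [45, -8, 37] -> [52, -1, 44]
  [-43, 44, 34, -8, -5, 4, -14] -> [-14, 4, -5, -8, 34, 44, -43] -> [-5, -8, 34, 44, -43] -> [2, -1, 41, 51, -36]
  [-24, -6, -24, -33] -> [-33, -24, -6, -24] -> [-6, -24] -> [1, -17]
  [35, 47, 5, 19, -15, -24, -30] -> [-30, -24, -15, 19, 5, 47, 35] -> [-15, 19, 5, 47, 35] -> [-8, 26, 12, 54, 42]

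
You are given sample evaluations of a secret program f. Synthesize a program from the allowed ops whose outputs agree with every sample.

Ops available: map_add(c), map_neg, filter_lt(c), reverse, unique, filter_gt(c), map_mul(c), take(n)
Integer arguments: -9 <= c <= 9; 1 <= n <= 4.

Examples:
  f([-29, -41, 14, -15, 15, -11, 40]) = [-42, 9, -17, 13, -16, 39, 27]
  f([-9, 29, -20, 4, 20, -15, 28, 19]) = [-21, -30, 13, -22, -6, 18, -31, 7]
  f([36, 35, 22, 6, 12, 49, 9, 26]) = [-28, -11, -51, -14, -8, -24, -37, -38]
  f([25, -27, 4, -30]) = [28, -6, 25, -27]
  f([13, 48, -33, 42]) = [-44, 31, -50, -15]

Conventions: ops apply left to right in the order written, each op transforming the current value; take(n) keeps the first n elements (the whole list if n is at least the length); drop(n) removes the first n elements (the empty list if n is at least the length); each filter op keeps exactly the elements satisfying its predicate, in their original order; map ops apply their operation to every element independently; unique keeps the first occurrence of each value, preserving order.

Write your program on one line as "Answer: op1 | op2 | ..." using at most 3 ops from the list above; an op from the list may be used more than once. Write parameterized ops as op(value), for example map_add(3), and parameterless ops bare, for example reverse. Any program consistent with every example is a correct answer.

reverse | map_add(2) | map_neg

Check, running the answer program on each example:
  [-29, -41, 14, -15, 15, -11, 40] -> [40, -11, 15, -15, 14, -41, -29] -> [42, -9, 17, -13, 16, -39, -27] -> [-42, 9, -17, 13, -16, 39, 27]
  [-9, 29, -20, 4, 20, -15, 28, 19] -> [19, 28, -15, 20, 4, -20, 29, -9] -> [21, 30, -13, 22, 6, -18, 31, -7] -> [-21, -30, 13, -22, -6, 18, -31, 7]
  [36, 35, 22, 6, 12, 49, 9, 26] -> [26, 9, 49, 12, 6, 22, 35, 36] -> [28, 11, 51, 14, 8, 24, 37, 38] -> [-28, -11, -51, -14, -8, -24, -37, -38]
  [25, -27, 4, -30] -> [-30, 4, -27, 25] -> [-28, 6, -25, 27] -> [28, -6, 25, -27]
  [13, 48, -33, 42] -> [42, -33, 48, 13] -> [44, -31, 50, 15] -> [-44, 31, -50, -15]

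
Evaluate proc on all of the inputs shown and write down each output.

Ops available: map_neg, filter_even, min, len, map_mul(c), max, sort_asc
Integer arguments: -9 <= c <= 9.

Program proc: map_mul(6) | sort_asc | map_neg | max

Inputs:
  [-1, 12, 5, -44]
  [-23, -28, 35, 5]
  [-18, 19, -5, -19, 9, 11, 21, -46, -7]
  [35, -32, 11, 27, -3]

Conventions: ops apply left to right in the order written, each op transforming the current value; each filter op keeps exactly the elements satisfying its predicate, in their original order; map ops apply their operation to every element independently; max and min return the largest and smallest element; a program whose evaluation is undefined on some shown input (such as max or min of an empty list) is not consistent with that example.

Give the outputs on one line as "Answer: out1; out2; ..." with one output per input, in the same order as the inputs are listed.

264; 168; 276; 192

Execution, op by op:
  [-1, 12, 5, -44] -> [-6, 72, 30, -264] -> [-264, -6, 30, 72] -> [264, 6, -30, -72] -> 264
  [-23, -28, 35, 5] -> [-138, -168, 210, 30] -> [-168, -138, 30, 210] -> [168, 138, -30, -210] -> 168
  [-18, 19, -5, -19, 9, 11, 21, -46, -7] -> [-108, 114, -30, -114, 54, 66, 126, -276, -42] -> [-276, -114, -108, -42, -30, 54, 66, 114, 126] -> [276, 114, 108, 42, 30, -54, -66, -114, -126] -> 276
  [35, -32, 11, 27, -3] -> [210, -192, 66, 162, -18] -> [-192, -18, 66, 162, 210] -> [192, 18, -66, -162, -210] -> 192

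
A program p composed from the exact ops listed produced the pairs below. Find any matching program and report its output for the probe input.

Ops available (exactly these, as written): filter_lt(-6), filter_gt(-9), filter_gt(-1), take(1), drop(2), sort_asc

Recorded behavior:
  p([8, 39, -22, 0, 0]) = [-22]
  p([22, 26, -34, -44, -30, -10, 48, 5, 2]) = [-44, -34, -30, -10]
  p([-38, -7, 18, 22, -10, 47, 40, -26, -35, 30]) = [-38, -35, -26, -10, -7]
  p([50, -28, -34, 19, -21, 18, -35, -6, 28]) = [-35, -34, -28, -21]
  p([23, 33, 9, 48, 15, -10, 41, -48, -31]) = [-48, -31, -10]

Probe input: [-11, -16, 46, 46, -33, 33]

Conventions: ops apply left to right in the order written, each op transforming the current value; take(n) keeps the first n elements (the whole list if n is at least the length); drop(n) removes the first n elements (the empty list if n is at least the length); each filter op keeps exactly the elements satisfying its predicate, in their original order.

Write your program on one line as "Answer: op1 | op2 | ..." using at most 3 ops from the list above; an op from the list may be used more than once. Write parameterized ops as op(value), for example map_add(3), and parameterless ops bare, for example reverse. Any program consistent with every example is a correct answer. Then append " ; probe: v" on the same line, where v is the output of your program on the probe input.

filter_lt(-6) | sort_asc ; probe: [-33, -16, -11]

Check, running the answer program on each example:
  [8, 39, -22, 0, 0] -> [-22] -> [-22]
  [22, 26, -34, -44, -30, -10, 48, 5, 2] -> [-34, -44, -30, -10] -> [-44, -34, -30, -10]
  [-38, -7, 18, 22, -10, 47, 40, -26, -35, 30] -> [-38, -7, -10, -26, -35] -> [-38, -35, -26, -10, -7]
  [50, -28, -34, 19, -21, 18, -35, -6, 28] -> [-28, -34, -21, -35] -> [-35, -34, -28, -21]
  [23, 33, 9, 48, 15, -10, 41, -48, -31] -> [-10, -48, -31] -> [-48, -31, -10]
  probe: [-11, -16, 46, 46, -33, 33] -> [-11, -16, -33] -> [-33, -16, -11]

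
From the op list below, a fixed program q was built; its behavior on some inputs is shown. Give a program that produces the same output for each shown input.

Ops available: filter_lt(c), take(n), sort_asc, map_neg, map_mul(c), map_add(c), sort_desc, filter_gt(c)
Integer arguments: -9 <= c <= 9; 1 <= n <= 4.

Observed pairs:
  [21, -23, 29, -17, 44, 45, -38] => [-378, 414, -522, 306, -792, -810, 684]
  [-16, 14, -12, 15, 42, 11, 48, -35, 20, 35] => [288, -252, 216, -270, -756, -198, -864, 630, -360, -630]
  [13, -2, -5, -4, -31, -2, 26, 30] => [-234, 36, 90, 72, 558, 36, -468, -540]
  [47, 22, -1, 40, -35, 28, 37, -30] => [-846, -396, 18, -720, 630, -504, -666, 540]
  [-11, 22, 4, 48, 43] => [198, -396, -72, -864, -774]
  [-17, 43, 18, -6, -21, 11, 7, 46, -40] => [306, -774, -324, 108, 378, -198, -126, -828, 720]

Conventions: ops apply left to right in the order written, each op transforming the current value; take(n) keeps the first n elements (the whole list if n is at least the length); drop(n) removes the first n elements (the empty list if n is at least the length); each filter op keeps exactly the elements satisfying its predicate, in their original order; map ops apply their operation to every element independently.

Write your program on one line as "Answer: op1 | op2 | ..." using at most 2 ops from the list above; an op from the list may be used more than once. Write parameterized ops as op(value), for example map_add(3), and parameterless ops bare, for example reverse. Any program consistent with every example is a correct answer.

map_mul(-3) | map_mul(6)

Check, running the answer program on each example:
  [21, -23, 29, -17, 44, 45, -38] -> [-63, 69, -87, 51, -132, -135, 114] -> [-378, 414, -522, 306, -792, -810, 684]
  [-16, 14, -12, 15, 42, 11, 48, -35, 20, 35] -> [48, -42, 36, -45, -126, -33, -144, 105, -60, -105] -> [288, -252, 216, -270, -756, -198, -864, 630, -360, -630]
  [13, -2, -5, -4, -31, -2, 26, 30] -> [-39, 6, 15, 12, 93, 6, -78, -90] -> [-234, 36, 90, 72, 558, 36, -468, -540]
  [47, 22, -1, 40, -35, 28, 37, -30] -> [-141, -66, 3, -120, 105, -84, -111, 90] -> [-846, -396, 18, -720, 630, -504, -666, 540]
  [-11, 22, 4, 48, 43] -> [33, -66, -12, -144, -129] -> [198, -396, -72, -864, -774]
  [-17, 43, 18, -6, -21, 11, 7, 46, -40] -> [51, -129, -54, 18, 63, -33, -21, -138, 120] -> [306, -774, -324, 108, 378, -198, -126, -828, 720]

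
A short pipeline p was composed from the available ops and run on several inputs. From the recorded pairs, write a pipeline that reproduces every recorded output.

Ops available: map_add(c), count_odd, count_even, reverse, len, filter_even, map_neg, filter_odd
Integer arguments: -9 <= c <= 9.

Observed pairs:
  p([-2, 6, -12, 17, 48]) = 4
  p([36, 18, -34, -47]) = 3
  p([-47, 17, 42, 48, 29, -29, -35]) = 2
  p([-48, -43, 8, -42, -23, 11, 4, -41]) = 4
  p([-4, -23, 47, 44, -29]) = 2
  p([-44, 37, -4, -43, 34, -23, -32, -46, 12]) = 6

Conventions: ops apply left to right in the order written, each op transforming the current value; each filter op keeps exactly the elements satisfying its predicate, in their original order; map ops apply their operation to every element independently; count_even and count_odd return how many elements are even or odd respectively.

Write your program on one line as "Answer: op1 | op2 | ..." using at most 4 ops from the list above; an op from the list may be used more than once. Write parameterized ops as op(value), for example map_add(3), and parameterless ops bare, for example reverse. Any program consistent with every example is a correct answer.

map_neg | filter_even | map_add(-8) | len

Check, running the answer program on each example:
  [-2, 6, -12, 17, 48] -> [2, -6, 12, -17, -48] -> [2, -6, 12, -48] -> [-6, -14, 4, -56] -> 4
  [36, 18, -34, -47] -> [-36, -18, 34, 47] -> [-36, -18, 34] -> [-44, -26, 26] -> 3
  [-47, 17, 42, 48, 29, -29, -35] -> [47, -17, -42, -48, -29, 29, 35] -> [-42, -48] -> [-50, -56] -> 2
  [-48, -43, 8, -42, -23, 11, 4, -41] -> [48, 43, -8, 42, 23, -11, -4, 41] -> [48, -8, 42, -4] -> [40, -16, 34, -12] -> 4
  [-4, -23, 47, 44, -29] -> [4, 23, -47, -44, 29] -> [4, -44] -> [-4, -52] -> 2
  [-44, 37, -4, -43, 34, -23, -32, -46, 12] -> [44, -37, 4, 43, -34, 23, 32, 46, -12] -> [44, 4, -34, 32, 46, -12] -> [36, -4, -42, 24, 38, -20] -> 6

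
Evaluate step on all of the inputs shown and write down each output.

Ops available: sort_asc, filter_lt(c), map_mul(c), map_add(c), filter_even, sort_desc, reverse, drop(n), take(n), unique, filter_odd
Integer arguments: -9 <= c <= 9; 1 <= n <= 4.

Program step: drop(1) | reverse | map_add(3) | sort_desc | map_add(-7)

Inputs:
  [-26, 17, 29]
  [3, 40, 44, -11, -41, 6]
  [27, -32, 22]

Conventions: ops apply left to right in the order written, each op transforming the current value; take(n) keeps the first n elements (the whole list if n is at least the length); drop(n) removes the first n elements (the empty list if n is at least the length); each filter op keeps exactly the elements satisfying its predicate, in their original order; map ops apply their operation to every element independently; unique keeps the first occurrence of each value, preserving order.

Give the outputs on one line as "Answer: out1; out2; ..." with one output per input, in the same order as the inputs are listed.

[25, 13]; [40, 36, 2, -15, -45]; [18, -36]

Execution, op by op:
  [-26, 17, 29] -> [17, 29] -> [29, 17] -> [32, 20] -> [32, 20] -> [25, 13]
  [3, 40, 44, -11, -41, 6] -> [40, 44, -11, -41, 6] -> [6, -41, -11, 44, 40] -> [9, -38, -8, 47, 43] -> [47, 43, 9, -8, -38] -> [40, 36, 2, -15, -45]
  [27, -32, 22] -> [-32, 22] -> [22, -32] -> [25, -29] -> [25, -29] -> [18, -36]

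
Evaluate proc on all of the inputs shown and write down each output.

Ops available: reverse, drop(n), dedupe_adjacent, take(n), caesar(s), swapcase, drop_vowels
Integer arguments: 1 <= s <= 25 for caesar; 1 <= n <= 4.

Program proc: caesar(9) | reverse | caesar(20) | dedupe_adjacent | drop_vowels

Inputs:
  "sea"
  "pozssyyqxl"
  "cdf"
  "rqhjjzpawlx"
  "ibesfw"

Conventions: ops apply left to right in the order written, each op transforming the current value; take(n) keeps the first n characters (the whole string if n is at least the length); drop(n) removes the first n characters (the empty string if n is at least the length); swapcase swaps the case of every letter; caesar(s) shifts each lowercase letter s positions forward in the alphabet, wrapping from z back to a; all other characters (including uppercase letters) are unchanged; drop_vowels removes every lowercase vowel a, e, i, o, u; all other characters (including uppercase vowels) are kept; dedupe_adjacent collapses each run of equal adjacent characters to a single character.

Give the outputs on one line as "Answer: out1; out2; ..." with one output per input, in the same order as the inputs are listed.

"dhv"; "tbvcrs"; "gf"; "zdscmkt"; "zvhl"

Execution, op by op:
  "sea" -> "bnj" -> "jnb" -> "dhv" -> "dhv" -> "dhv"
  "pozssyyqxl" -> "yxibbhhzgu" -> "ugzhhbbixy" -> "oatbbvvcrs" -> "oatbvcrs" -> "tbvcrs"
  "cdf" -> "lmo" -> "oml" -> "igf" -> "igf" -> "gf"
  "rqhjjzpawlx" -> "azqssiyjfug" -> "gufjyissqza" -> "aozdscmmktu" -> "aozdscmktu" -> "zdscmkt"
  "ibesfw" -> "rknbof" -> "fobnkr" -> "zivhel" -> "zivhel" -> "zvhl"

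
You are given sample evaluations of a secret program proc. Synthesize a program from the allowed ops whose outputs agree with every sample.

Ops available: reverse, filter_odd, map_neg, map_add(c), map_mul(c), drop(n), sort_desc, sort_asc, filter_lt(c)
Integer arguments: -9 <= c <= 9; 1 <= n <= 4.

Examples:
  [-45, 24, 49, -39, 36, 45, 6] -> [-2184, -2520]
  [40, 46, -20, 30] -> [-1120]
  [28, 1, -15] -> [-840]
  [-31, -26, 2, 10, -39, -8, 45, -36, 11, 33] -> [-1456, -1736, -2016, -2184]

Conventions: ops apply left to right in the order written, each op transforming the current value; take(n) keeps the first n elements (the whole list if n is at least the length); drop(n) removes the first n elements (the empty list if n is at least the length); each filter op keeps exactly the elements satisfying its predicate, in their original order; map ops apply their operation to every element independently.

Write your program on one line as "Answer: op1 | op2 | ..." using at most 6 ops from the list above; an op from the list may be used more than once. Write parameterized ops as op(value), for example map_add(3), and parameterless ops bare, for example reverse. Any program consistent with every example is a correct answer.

filter_lt(-8) | reverse | map_mul(8) | map_mul(7) | sort_desc

Check, running the answer program on each example:
  [-45, 24, 49, -39, 36, 45, 6] -> [-45, -39] -> [-39, -45] -> [-312, -360] -> [-2184, -2520] -> [-2184, -2520]
  [40, 46, -20, 30] -> [-20] -> [-20] -> [-160] -> [-1120] -> [-1120]
  [28, 1, -15] -> [-15] -> [-15] -> [-120] -> [-840] -> [-840]
  [-31, -26, 2, 10, -39, -8, 45, -36, 11, 33] -> [-31, -26, -39, -36] -> [-36, -39, -26, -31] -> [-288, -312, -208, -248] -> [-2016, -2184, -1456, -1736] -> [-1456, -1736, -2016, -2184]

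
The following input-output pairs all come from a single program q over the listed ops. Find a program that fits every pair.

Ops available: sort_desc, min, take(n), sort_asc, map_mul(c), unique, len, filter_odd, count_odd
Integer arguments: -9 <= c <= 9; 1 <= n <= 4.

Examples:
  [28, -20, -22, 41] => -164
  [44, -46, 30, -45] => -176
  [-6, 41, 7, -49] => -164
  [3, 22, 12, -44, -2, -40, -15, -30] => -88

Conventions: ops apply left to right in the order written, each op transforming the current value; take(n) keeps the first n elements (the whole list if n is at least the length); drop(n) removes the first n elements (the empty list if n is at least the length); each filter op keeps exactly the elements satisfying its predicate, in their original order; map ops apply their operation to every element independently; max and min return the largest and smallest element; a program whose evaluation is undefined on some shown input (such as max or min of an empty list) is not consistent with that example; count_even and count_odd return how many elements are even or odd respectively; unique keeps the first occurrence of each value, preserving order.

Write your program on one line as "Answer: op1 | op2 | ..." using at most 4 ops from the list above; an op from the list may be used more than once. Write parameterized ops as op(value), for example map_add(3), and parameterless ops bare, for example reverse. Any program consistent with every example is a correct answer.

map_mul(-4) | sort_asc | min

Check, running the answer program on each example:
  [28, -20, -22, 41] -> [-112, 80, 88, -164] -> [-164, -112, 80, 88] -> -164
  [44, -46, 30, -45] -> [-176, 184, -120, 180] -> [-176, -120, 180, 184] -> -176
  [-6, 41, 7, -49] -> [24, -164, -28, 196] -> [-164, -28, 24, 196] -> -164
  [3, 22, 12, -44, -2, -40, -15, -30] -> [-12, -88, -48, 176, 8, 160, 60, 120] -> [-88, -48, -12, 8, 60, 120, 160, 176] -> -88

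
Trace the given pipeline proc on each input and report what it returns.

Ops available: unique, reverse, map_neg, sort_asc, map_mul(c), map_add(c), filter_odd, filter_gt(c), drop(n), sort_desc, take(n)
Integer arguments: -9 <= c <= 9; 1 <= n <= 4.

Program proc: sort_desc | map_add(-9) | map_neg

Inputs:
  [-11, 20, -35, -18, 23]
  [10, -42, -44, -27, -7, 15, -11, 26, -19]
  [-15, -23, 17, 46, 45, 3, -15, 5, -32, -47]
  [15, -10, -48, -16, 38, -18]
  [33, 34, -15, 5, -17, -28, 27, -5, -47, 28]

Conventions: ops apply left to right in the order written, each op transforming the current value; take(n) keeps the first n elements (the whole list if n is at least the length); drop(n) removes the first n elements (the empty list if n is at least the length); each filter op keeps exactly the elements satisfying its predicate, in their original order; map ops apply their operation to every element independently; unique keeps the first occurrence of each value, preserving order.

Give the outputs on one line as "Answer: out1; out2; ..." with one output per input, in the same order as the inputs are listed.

Execution, op by op:
  [-11, 20, -35, -18, 23] -> [23, 20, -11, -18, -35] -> [14, 11, -20, -27, -44] -> [-14, -11, 20, 27, 44]
  [10, -42, -44, -27, -7, 15, -11, 26, -19] -> [26, 15, 10, -7, -11, -19, -27, -42, -44] -> [17, 6, 1, -16, -20, -28, -36, -51, -53] -> [-17, -6, -1, 16, 20, 28, 36, 51, 53]
  [-15, -23, 17, 46, 45, 3, -15, 5, -32, -47] -> [46, 45, 17, 5, 3, -15, -15, -23, -32, -47] -> [37, 36, 8, -4, -6, -24, -24, -32, -41, -56] -> [-37, -36, -8, 4, 6, 24, 24, 32, 41, 56]
  [15, -10, -48, -16, 38, -18] -> [38, 15, -10, -16, -18, -48] -> [29, 6, -19, -25, -27, -57] -> [-29, -6, 19, 25, 27, 57]
  [33, 34, -15, 5, -17, -28, 27, -5, -47, 28] -> [34, 33, 28, 27, 5, -5, -15, -17, -28, -47] -> [25, 24, 19, 18, -4, -14, -24, -26, -37, -56] -> [-25, -24, -19, -18, 4, 14, 24, 26, 37, 56]

[-14, -11, 20, 27, 44]; [-17, -6, -1, 16, 20, 28, 36, 51, 53]; [-37, -36, -8, 4, 6, 24, 24, 32, 41, 56]; [-29, -6, 19, 25, 27, 57]; [-25, -24, -19, -18, 4, 14, 24, 26, 37, 56]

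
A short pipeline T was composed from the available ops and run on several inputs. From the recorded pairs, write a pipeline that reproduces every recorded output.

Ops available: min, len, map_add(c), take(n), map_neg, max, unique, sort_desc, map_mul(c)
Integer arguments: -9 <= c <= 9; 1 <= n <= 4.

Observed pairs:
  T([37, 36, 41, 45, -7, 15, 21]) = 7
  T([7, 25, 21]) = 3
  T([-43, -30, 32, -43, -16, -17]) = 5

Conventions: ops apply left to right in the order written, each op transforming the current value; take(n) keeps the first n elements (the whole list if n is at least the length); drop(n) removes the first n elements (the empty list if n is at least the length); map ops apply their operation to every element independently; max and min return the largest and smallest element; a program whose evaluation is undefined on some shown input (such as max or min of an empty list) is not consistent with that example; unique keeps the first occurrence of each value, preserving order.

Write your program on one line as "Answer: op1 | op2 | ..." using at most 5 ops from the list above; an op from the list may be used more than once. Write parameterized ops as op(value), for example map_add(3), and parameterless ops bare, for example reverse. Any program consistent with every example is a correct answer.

map_neg | sort_desc | unique | len

Check, running the answer program on each example:
  [37, 36, 41, 45, -7, 15, 21] -> [-37, -36, -41, -45, 7, -15, -21] -> [7, -15, -21, -36, -37, -41, -45] -> [7, -15, -21, -36, -37, -41, -45] -> 7
  [7, 25, 21] -> [-7, -25, -21] -> [-7, -21, -25] -> [-7, -21, -25] -> 3
  [-43, -30, 32, -43, -16, -17] -> [43, 30, -32, 43, 16, 17] -> [43, 43, 30, 17, 16, -32] -> [43, 30, 17, 16, -32] -> 5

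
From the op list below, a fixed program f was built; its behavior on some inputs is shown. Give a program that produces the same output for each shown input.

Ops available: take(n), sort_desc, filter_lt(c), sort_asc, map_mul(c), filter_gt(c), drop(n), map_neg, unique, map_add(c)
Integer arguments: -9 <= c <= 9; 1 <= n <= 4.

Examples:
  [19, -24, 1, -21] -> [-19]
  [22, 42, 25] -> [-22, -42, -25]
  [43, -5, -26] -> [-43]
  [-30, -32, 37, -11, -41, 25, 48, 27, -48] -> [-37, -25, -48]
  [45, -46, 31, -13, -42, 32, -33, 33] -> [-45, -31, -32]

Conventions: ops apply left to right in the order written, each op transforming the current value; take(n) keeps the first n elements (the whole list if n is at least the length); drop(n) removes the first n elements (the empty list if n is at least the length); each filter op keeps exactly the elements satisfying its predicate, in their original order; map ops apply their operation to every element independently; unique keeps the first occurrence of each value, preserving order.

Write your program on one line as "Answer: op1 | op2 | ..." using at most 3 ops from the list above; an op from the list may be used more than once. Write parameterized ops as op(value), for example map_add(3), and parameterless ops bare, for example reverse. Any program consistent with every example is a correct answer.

filter_gt(4) | map_neg | take(3)

Check, running the answer program on each example:
  [19, -24, 1, -21] -> [19] -> [-19] -> [-19]
  [22, 42, 25] -> [22, 42, 25] -> [-22, -42, -25] -> [-22, -42, -25]
  [43, -5, -26] -> [43] -> [-43] -> [-43]
  [-30, -32, 37, -11, -41, 25, 48, 27, -48] -> [37, 25, 48, 27] -> [-37, -25, -48, -27] -> [-37, -25, -48]
  [45, -46, 31, -13, -42, 32, -33, 33] -> [45, 31, 32, 33] -> [-45, -31, -32, -33] -> [-45, -31, -32]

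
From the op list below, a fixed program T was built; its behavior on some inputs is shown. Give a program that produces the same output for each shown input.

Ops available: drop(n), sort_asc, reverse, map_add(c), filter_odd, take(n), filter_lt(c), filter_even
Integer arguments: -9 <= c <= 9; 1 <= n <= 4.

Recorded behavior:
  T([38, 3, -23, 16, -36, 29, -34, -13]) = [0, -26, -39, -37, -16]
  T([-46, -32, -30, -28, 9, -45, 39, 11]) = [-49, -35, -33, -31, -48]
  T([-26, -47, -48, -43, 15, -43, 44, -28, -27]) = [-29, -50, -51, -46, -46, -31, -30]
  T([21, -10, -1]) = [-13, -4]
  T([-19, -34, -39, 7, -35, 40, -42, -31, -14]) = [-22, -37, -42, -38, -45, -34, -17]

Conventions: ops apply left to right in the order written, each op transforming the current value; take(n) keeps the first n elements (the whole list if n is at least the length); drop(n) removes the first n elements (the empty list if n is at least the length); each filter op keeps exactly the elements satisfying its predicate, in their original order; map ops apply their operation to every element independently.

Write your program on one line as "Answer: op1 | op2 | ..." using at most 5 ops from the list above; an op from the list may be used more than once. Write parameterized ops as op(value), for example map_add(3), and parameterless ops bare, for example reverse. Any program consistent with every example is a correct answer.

filter_lt(4) | reverse | map_add(-3) | reverse

Check, running the answer program on each example:
  [38, 3, -23, 16, -36, 29, -34, -13] -> [3, -23, -36, -34, -13] -> [-13, -34, -36, -23, 3] -> [-16, -37, -39, -26, 0] -> [0, -26, -39, -37, -16]
  [-46, -32, -30, -28, 9, -45, 39, 11] -> [-46, -32, -30, -28, -45] -> [-45, -28, -30, -32, -46] -> [-48, -31, -33, -35, -49] -> [-49, -35, -33, -31, -48]
  [-26, -47, -48, -43, 15, -43, 44, -28, -27] -> [-26, -47, -48, -43, -43, -28, -27] -> [-27, -28, -43, -43, -48, -47, -26] -> [-30, -31, -46, -46, -51, -50, -29] -> [-29, -50, -51, -46, -46, -31, -30]
  [21, -10, -1] -> [-10, -1] -> [-1, -10] -> [-4, -13] -> [-13, -4]
  [-19, -34, -39, 7, -35, 40, -42, -31, -14] -> [-19, -34, -39, -35, -42, -31, -14] -> [-14, -31, -42, -35, -39, -34, -19] -> [-17, -34, -45, -38, -42, -37, -22] -> [-22, -37, -42, -38, -45, -34, -17]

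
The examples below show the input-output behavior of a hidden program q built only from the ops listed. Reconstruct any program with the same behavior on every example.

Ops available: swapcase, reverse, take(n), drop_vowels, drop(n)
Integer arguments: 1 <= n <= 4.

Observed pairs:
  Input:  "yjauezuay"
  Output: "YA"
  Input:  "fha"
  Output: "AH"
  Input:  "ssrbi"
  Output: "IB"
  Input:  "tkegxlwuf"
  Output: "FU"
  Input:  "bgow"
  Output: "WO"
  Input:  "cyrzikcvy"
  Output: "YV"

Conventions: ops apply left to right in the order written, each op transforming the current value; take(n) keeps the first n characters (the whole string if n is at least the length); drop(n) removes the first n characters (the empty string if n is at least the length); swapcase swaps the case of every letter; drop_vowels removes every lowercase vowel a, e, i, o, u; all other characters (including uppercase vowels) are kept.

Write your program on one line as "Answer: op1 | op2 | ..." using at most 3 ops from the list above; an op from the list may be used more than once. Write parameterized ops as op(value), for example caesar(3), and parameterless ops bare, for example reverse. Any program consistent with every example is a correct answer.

reverse | swapcase | take(2)

Check, running the answer program on each example:
  "yjauezuay" -> "yauzeuajy" -> "YAUZEUAJY" -> "YA"
  "fha" -> "ahf" -> "AHF" -> "AH"
  "ssrbi" -> "ibrss" -> "IBRSS" -> "IB"
  "tkegxlwuf" -> "fuwlxgekt" -> "FUWLXGEKT" -> "FU"
  "bgow" -> "wogb" -> "WOGB" -> "WO"
  "cyrzikcvy" -> "yvckizryc" -> "YVCKIZRYC" -> "YV"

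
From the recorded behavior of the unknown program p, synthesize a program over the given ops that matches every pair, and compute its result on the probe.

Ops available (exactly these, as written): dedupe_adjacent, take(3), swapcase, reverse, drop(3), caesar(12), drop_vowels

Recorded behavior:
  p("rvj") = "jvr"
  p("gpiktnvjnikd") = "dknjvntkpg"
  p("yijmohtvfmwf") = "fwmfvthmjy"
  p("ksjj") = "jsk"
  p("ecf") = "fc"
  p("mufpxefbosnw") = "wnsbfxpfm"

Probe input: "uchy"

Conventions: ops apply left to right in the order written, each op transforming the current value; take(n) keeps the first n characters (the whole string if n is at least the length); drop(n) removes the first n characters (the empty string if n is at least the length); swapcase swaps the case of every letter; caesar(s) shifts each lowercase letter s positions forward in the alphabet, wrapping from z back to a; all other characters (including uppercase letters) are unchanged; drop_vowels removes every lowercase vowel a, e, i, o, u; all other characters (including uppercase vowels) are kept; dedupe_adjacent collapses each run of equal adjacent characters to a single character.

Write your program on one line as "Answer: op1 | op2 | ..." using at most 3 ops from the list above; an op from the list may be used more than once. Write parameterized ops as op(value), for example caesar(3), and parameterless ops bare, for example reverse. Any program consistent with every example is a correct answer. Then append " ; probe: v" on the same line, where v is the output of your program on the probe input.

dedupe_adjacent | drop_vowels | reverse ; probe: "yhc"

Check, running the answer program on each example:
  "rvj" -> "rvj" -> "rvj" -> "jvr"
  "gpiktnvjnikd" -> "gpiktnvjnikd" -> "gpktnvjnkd" -> "dknjvntkpg"
  "yijmohtvfmwf" -> "yijmohtvfmwf" -> "yjmhtvfmwf" -> "fwmfvthmjy"
  "ksjj" -> "ksj" -> "ksj" -> "jsk"
  "ecf" -> "ecf" -> "cf" -> "fc"
  "mufpxefbosnw" -> "mufpxefbosnw" -> "mfpxfbsnw" -> "wnsbfxpfm"
  probe: "uchy" -> "uchy" -> "chy" -> "yhc"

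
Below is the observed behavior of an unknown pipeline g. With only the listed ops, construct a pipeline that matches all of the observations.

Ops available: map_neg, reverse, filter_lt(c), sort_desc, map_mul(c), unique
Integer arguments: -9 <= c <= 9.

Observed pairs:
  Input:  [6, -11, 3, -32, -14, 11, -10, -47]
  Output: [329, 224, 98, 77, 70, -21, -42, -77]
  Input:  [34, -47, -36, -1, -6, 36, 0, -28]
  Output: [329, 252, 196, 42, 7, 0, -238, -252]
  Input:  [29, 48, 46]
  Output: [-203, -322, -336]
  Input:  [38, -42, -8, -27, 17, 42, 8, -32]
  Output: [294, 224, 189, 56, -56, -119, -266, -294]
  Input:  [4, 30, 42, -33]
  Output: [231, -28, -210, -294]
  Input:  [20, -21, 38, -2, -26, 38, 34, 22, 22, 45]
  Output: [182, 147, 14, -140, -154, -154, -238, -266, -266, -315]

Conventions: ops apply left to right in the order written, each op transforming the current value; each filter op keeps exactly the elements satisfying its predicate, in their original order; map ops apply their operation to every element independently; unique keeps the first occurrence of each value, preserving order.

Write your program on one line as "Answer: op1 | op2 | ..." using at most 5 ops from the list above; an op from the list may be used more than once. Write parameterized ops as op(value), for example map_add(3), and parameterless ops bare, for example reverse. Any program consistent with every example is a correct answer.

sort_desc | map_neg | map_mul(7) | reverse

Check, running the answer program on each example:
  [6, -11, 3, -32, -14, 11, -10, -47] -> [11, 6, 3, -10, -11, -14, -32, -47] -> [-11, -6, -3, 10, 11, 14, 32, 47] -> [-77, -42, -21, 70, 77, 98, 224, 329] -> [329, 224, 98, 77, 70, -21, -42, -77]
  [34, -47, -36, -1, -6, 36, 0, -28] -> [36, 34, 0, -1, -6, -28, -36, -47] -> [-36, -34, 0, 1, 6, 28, 36, 47] -> [-252, -238, 0, 7, 42, 196, 252, 329] -> [329, 252, 196, 42, 7, 0, -238, -252]
  [29, 48, 46] -> [48, 46, 29] -> [-48, -46, -29] -> [-336, -322, -203] -> [-203, -322, -336]
  [38, -42, -8, -27, 17, 42, 8, -32] -> [42, 38, 17, 8, -8, -27, -32, -42] -> [-42, -38, -17, -8, 8, 27, 32, 42] -> [-294, -266, -119, -56, 56, 189, 224, 294] -> [294, 224, 189, 56, -56, -119, -266, -294]
  [4, 30, 42, -33] -> [42, 30, 4, -33] -> [-42, -30, -4, 33] -> [-294, -210, -28, 231] -> [231, -28, -210, -294]
  [20, -21, 38, -2, -26, 38, 34, 22, 22, 45] -> [45, 38, 38, 34, 22, 22, 20, -2, -21, -26] -> [-45, -38, -38, -34, -22, -22, -20, 2, 21, 26] -> [-315, -266, -266, -238, -154, -154, -140, 14, 147, 182] -> [182, 147, 14, -140, -154, -154, -238, -266, -266, -315]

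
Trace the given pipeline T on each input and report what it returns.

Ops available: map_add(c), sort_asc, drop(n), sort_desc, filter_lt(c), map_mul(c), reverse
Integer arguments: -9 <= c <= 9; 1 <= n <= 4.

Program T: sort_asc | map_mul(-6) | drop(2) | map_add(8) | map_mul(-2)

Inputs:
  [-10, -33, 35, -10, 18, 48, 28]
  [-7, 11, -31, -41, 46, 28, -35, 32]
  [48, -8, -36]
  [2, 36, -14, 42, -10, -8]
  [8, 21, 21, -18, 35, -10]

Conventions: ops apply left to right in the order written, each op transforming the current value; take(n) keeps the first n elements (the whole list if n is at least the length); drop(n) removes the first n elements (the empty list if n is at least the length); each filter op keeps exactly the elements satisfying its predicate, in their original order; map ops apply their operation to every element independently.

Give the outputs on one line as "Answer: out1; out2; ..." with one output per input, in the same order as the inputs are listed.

[-136, 200, 320, 404, 560]; [-388, -100, 116, 320, 368, 536]; [560]; [-112, 8, 416, 488]; [80, 236, 236, 404]

Execution, op by op:
  [-10, -33, 35, -10, 18, 48, 28] -> [-33, -10, -10, 18, 28, 35, 48] -> [198, 60, 60, -108, -168, -210, -288] -> [60, -108, -168, -210, -288] -> [68, -100, -160, -202, -280] -> [-136, 200, 320, 404, 560]
  [-7, 11, -31, -41, 46, 28, -35, 32] -> [-41, -35, -31, -7, 11, 28, 32, 46] -> [246, 210, 186, 42, -66, -168, -192, -276] -> [186, 42, -66, -168, -192, -276] -> [194, 50, -58, -160, -184, -268] -> [-388, -100, 116, 320, 368, 536]
  [48, -8, -36] -> [-36, -8, 48] -> [216, 48, -288] -> [-288] -> [-280] -> [560]
  [2, 36, -14, 42, -10, -8] -> [-14, -10, -8, 2, 36, 42] -> [84, 60, 48, -12, -216, -252] -> [48, -12, -216, -252] -> [56, -4, -208, -244] -> [-112, 8, 416, 488]
  [8, 21, 21, -18, 35, -10] -> [-18, -10, 8, 21, 21, 35] -> [108, 60, -48, -126, -126, -210] -> [-48, -126, -126, -210] -> [-40, -118, -118, -202] -> [80, 236, 236, 404]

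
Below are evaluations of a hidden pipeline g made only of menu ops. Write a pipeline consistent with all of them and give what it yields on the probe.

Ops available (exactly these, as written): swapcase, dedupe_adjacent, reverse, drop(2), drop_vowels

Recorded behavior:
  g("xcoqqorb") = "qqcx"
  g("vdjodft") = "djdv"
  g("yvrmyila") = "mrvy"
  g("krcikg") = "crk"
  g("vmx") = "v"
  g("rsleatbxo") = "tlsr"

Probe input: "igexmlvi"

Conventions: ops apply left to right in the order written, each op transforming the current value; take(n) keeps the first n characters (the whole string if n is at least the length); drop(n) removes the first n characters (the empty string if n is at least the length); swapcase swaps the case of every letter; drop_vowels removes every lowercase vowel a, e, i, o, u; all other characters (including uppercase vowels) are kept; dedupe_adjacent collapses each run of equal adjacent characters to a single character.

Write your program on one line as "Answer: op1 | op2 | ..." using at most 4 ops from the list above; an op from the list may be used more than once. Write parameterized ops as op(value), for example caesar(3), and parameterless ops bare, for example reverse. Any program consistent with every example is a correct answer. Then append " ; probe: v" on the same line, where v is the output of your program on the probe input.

drop_vowels | reverse | drop(2) ; probe: "mxg"

Check, running the answer program on each example:
  "xcoqqorb" -> "xcqqrb" -> "brqqcx" -> "qqcx"
  "vdjodft" -> "vdjdft" -> "tfdjdv" -> "djdv"
  "yvrmyila" -> "yvrmyl" -> "lymrvy" -> "mrvy"
  "krcikg" -> "krckg" -> "gkcrk" -> "crk"
  "vmx" -> "vmx" -> "xmv" -> "v"
  "rsleatbxo" -> "rsltbx" -> "xbtlsr" -> "tlsr"
  probe: "igexmlvi" -> "gxmlv" -> "vlmxg" -> "mxg"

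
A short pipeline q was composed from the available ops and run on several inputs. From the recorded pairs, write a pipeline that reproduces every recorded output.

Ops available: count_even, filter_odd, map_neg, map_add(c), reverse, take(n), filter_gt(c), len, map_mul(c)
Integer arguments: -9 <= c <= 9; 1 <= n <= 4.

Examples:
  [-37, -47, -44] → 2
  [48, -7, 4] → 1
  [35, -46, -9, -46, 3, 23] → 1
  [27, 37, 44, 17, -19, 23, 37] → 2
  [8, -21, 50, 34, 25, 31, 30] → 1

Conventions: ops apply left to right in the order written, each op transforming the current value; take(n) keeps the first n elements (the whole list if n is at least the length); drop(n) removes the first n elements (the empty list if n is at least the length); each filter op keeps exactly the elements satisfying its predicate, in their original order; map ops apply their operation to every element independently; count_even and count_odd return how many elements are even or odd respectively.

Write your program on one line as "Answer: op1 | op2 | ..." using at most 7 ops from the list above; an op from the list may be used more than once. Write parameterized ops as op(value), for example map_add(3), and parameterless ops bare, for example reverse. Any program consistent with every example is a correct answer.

take(2) | reverse | map_mul(-1) | filter_odd | reverse | len

Check, running the answer program on each example:
  [-37, -47, -44] -> [-37, -47] -> [-47, -37] -> [47, 37] -> [47, 37] -> [37, 47] -> 2
  [48, -7, 4] -> [48, -7] -> [-7, 48] -> [7, -48] -> [7] -> [7] -> 1
  [35, -46, -9, -46, 3, 23] -> [35, -46] -> [-46, 35] -> [46, -35] -> [-35] -> [-35] -> 1
  [27, 37, 44, 17, -19, 23, 37] -> [27, 37] -> [37, 27] -> [-37, -27] -> [-37, -27] -> [-27, -37] -> 2
  [8, -21, 50, 34, 25, 31, 30] -> [8, -21] -> [-21, 8] -> [21, -8] -> [21] -> [21] -> 1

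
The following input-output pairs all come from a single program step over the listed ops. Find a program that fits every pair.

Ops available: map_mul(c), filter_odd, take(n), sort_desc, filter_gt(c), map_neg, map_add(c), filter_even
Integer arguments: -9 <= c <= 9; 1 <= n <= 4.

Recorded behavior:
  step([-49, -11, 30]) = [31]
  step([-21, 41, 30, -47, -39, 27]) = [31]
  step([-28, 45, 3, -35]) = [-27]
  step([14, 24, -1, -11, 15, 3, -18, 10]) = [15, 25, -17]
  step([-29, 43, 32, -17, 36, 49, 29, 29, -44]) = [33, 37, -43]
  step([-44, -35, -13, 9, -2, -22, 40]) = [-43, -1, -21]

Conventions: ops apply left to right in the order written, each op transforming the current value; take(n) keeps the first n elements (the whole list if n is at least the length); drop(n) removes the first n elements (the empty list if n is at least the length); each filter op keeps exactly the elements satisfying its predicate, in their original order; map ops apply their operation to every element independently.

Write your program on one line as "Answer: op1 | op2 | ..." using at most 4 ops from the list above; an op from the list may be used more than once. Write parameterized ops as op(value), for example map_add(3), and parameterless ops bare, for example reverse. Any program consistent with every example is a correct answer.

filter_even | take(3) | map_add(9) | map_add(-8)

Check, running the answer program on each example:
  [-49, -11, 30] -> [30] -> [30] -> [39] -> [31]
  [-21, 41, 30, -47, -39, 27] -> [30] -> [30] -> [39] -> [31]
  [-28, 45, 3, -35] -> [-28] -> [-28] -> [-19] -> [-27]
  [14, 24, -1, -11, 15, 3, -18, 10] -> [14, 24, -18, 10] -> [14, 24, -18] -> [23, 33, -9] -> [15, 25, -17]
  [-29, 43, 32, -17, 36, 49, 29, 29, -44] -> [32, 36, -44] -> [32, 36, -44] -> [41, 45, -35] -> [33, 37, -43]
  [-44, -35, -13, 9, -2, -22, 40] -> [-44, -2, -22, 40] -> [-44, -2, -22] -> [-35, 7, -13] -> [-43, -1, -21]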